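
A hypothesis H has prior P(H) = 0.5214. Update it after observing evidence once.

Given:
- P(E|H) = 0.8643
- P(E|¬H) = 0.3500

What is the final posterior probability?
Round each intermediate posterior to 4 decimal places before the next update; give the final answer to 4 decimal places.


Sequential Bayesian updating:

Initial prior: P(H) = 0.5214

Update 1:
  P(E) = 0.8643 × 0.5214 + 0.3500 × 0.4786 = 0.45064602 + 0.16751000 = 0.61815602
  P(H|E) = 0.45064602 / 0.61815602 = 0.7290

Final posterior: 0.7290


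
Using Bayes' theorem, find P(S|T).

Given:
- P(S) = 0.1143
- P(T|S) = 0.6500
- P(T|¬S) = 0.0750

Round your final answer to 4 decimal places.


Bayes' theorem: P(S|T) = P(T|S) × P(S) / P(T)

Step 1: Calculate P(T) using law of total probability
P(T) = P(T|S)P(S) + P(T|¬S)P(¬S)
     = 0.6500 × 0.1143 + 0.0750 × 0.8857
     = 0.07429500 + 0.06642750
     = 0.14072250

Step 2: Apply Bayes' theorem
P(S|T) = P(T|S) × P(S) / P(T)
       = 0.07429500 / 0.14072250
       = 0.5280


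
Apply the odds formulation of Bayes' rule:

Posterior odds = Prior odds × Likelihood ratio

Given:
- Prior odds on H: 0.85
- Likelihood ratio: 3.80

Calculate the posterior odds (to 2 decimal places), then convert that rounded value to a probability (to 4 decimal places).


Step 1: Calculate posterior odds
Posterior odds = Prior odds × LR
               = 0.85 × 3.80
               = 3.23

Step 2: Convert to probability
P(H|E) = Posterior odds / (1 + Posterior odds)
       = 3.23 / (1 + 3.23)
       = 3.23 / 4.23
       = 0.7636

The evidence increased P(H) from 0.4595 to 0.7636.


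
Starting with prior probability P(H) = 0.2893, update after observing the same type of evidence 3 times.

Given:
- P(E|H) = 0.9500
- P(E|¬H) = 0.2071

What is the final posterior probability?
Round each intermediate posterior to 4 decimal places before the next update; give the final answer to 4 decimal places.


Sequential Bayesian updating:

Initial prior: P(H) = 0.2893

Update 1:
  P(E) = 0.9500 × 0.2893 + 0.2071 × 0.7107 = 0.27483500 + 0.14718597 = 0.42202097
  P(H|E) = 0.27483500 / 0.42202097 = 0.6512

Update 2:
  P(E) = 0.9500 × 0.6512 + 0.2071 × 0.3488 = 0.61864000 + 0.07223648 = 0.69087648
  P(H|E) = 0.61864000 / 0.69087648 = 0.8954

Update 3:
  P(E) = 0.9500 × 0.8954 + 0.2071 × 0.1046 = 0.85063000 + 0.02166266 = 0.87229266
  P(H|E) = 0.85063000 / 0.87229266 = 0.9752

Final posterior: 0.9752


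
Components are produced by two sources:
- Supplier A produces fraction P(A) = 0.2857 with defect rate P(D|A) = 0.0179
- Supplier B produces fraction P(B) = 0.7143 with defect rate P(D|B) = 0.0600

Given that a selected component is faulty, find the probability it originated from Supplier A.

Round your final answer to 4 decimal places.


Let A = from Supplier A, D = faulty

Given:
- P(A) = 0.2857, P(B) = 0.7143
- P(D|A) = 0.0179, P(D|B) = 0.0600

Step 1: Find P(D)
P(D) = P(D|A)P(A) + P(D|B)P(B)
     = 0.0179 × 0.2857 + 0.0600 × 0.7143
     = 0.00511403 + 0.04285800
     = 0.04797203

Step 2: Apply Bayes' theorem
P(A|D) = P(D|A)P(A) / P(D)
       = 0.00511403 / 0.04797203
       = 0.1066


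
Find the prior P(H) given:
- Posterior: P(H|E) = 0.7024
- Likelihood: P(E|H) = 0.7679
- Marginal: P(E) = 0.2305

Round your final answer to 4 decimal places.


From Bayes' theorem: P(H|E) = P(E|H) × P(H) / P(E)

Rearranging for P(H):
P(H) = P(H|E) × P(E) / P(E|H)
     = 0.7024 × 0.2305 / 0.7679
     = 0.16190320 / 0.7679
     = 0.2108


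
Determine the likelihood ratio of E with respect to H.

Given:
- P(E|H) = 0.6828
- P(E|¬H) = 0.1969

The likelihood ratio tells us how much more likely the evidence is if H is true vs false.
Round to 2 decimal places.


Likelihood Ratio (LR) = P(E|H) / P(E|¬H)

LR = 0.6828 / 0.1969
   = 3.47

The evidence is 3.47 times more likely if H is true than if H is false.
LR > 1, so observing E raises the odds in favor of H.


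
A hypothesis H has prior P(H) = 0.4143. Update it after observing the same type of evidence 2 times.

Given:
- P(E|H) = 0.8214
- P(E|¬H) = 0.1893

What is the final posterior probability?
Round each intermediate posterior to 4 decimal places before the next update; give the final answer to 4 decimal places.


Sequential Bayesian updating:

Initial prior: P(H) = 0.4143

Update 1:
  P(E) = 0.8214 × 0.4143 + 0.1893 × 0.5857 = 0.34030602 + 0.11087301 = 0.45117903
  P(H|E) = 0.34030602 / 0.45117903 = 0.7543

Update 2:
  P(E) = 0.8214 × 0.7543 + 0.1893 × 0.2457 = 0.61958202 + 0.04651101 = 0.66609303
  P(H|E) = 0.61958202 / 0.66609303 = 0.9302

Final posterior: 0.9302


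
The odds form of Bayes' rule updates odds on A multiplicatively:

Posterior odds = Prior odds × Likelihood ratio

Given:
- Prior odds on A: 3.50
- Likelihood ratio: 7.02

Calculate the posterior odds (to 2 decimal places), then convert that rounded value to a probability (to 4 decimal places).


Step 1: Calculate posterior odds
Posterior odds = Prior odds × LR
               = 3.50 × 7.02
               = 24.57

Step 2: Convert to probability
P(A|E) = Posterior odds / (1 + Posterior odds)
       = 24.57 / (1 + 24.57)
       = 24.57 / 25.57
       = 0.9609

The evidence increased P(A) from 0.7778 to 0.9609.


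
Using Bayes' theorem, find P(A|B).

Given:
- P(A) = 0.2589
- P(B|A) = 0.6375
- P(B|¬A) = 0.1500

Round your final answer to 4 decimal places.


Bayes' theorem: P(A|B) = P(B|A) × P(A) / P(B)

Step 1: Calculate P(B) using law of total probability
P(B) = P(B|A)P(A) + P(B|¬A)P(¬A)
     = 0.6375 × 0.2589 + 0.1500 × 0.7411
     = 0.16504875 + 0.11116500
     = 0.27621375

Step 2: Apply Bayes' theorem
P(A|B) = P(B|A) × P(A) / P(B)
       = 0.16504875 / 0.27621375
       = 0.5975


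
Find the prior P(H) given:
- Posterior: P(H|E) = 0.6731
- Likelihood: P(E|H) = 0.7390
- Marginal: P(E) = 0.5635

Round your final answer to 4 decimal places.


From Bayes' theorem: P(H|E) = P(E|H) × P(H) / P(E)

Rearranging for P(H):
P(H) = P(H|E) × P(E) / P(E|H)
     = 0.6731 × 0.5635 / 0.7390
     = 0.37929185 / 0.7390
     = 0.5133


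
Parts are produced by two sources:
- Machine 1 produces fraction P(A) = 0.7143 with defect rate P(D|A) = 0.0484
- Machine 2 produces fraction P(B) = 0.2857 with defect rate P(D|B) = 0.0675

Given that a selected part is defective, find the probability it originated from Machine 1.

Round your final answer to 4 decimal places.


Let A = from Machine 1, D = defective

Given:
- P(A) = 0.7143, P(B) = 0.2857
- P(D|A) = 0.0484, P(D|B) = 0.0675

Step 1: Find P(D)
P(D) = P(D|A)P(A) + P(D|B)P(B)
     = 0.0484 × 0.7143 + 0.0675 × 0.2857
     = 0.03457212 + 0.01928475
     = 0.05385687

Step 2: Apply Bayes' theorem
P(A|D) = P(D|A)P(A) / P(D)
       = 0.03457212 / 0.05385687
       = 0.6419


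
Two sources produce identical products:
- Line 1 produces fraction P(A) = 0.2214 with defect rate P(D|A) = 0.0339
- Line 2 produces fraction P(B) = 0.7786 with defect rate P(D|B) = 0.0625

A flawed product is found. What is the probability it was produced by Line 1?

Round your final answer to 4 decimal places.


Let A = from Line 1, D = flawed

Given:
- P(A) = 0.2214, P(B) = 0.7786
- P(D|A) = 0.0339, P(D|B) = 0.0625

Step 1: Find P(D)
P(D) = P(D|A)P(A) + P(D|B)P(B)
     = 0.0339 × 0.2214 + 0.0625 × 0.7786
     = 0.00750546 + 0.04866250
     = 0.05616796

Step 2: Apply Bayes' theorem
P(A|D) = P(D|A)P(A) / P(D)
       = 0.00750546 / 0.05616796
       = 0.1336


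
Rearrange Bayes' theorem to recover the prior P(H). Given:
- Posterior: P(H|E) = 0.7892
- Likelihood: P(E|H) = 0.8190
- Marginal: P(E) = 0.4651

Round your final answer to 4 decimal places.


From Bayes' theorem: P(H|E) = P(E|H) × P(H) / P(E)

Rearranging for P(H):
P(H) = P(H|E) × P(E) / P(E|H)
     = 0.7892 × 0.4651 / 0.8190
     = 0.36705692 / 0.8190
     = 0.4482


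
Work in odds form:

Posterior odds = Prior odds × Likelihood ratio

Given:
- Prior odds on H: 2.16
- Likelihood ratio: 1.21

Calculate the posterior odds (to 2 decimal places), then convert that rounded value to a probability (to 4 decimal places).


Step 1: Calculate posterior odds
Posterior odds = Prior odds × LR
               = 2.16 × 1.21
               = 2.61

Step 2: Convert to probability
P(H|E) = Posterior odds / (1 + Posterior odds)
       = 2.61 / (1 + 2.61)
       = 2.61 / 3.61
       = 0.7230

The evidence increased P(H) from 0.6835 to 0.7230.


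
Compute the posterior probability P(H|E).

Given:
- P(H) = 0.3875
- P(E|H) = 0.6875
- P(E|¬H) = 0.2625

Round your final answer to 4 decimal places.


Bayes' theorem: P(H|E) = P(E|H) × P(H) / P(E)

Step 1: Calculate P(E) using law of total probability
P(E) = P(E|H)P(H) + P(E|¬H)P(¬H)
     = 0.6875 × 0.3875 + 0.2625 × 0.6125
     = 0.26640625 + 0.16078125
     = 0.42718750

Step 2: Apply Bayes' theorem
P(H|E) = P(E|H) × P(H) / P(E)
       = 0.26640625 / 0.42718750
       = 0.6236


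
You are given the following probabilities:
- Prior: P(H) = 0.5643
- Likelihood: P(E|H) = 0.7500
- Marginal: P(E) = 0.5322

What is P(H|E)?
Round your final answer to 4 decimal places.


Using Bayes' theorem:

P(H|E) = P(E|H) × P(H) / P(E)
       = 0.7500 × 0.5643 / 0.5322
       = 0.42322500 / 0.5322
       = 0.7952

The evidence strengthens our belief in H.
Prior: 0.5643 → Posterior: 0.7952


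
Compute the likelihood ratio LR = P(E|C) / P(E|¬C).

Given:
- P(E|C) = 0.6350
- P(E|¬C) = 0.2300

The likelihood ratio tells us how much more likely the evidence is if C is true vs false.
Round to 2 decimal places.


Likelihood Ratio (LR) = P(E|C) / P(E|¬C)

LR = 0.6350 / 0.2300
   = 2.76

The evidence is 2.76 times more likely if C is true than if C is false.
Since LR > 1, the evidence supports C over ¬C.


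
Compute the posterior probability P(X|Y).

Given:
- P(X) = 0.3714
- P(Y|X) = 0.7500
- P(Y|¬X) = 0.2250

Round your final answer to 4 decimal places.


Bayes' theorem: P(X|Y) = P(Y|X) × P(X) / P(Y)

Step 1: Calculate P(Y) using law of total probability
P(Y) = P(Y|X)P(X) + P(Y|¬X)P(¬X)
     = 0.7500 × 0.3714 + 0.2250 × 0.6286
     = 0.27855000 + 0.14143500
     = 0.41998500

Step 2: Apply Bayes' theorem
P(X|Y) = P(Y|X) × P(X) / P(Y)
       = 0.27855000 / 0.41998500
       = 0.6632


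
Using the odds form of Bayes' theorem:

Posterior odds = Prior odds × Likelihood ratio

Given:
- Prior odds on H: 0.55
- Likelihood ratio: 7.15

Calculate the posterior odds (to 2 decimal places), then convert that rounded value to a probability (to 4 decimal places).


Step 1: Calculate posterior odds
Posterior odds = Prior odds × LR
               = 0.55 × 7.15
               = 3.93

Step 2: Convert to probability
P(H|E) = Posterior odds / (1 + Posterior odds)
       = 3.93 / (1 + 3.93)
       = 3.93 / 4.93
       = 0.7972

The evidence increased P(H) from 0.3548 to 0.7972.


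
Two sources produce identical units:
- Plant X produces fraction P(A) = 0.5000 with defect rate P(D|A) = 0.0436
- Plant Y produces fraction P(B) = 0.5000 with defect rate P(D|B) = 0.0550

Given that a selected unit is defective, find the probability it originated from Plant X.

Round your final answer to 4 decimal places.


Let A = from Plant X, D = defective

Given:
- P(A) = 0.5000, P(B) = 0.5000
- P(D|A) = 0.0436, P(D|B) = 0.0550

Step 1: Find P(D)
P(D) = P(D|A)P(A) + P(D|B)P(B)
     = 0.0436 × 0.5000 + 0.0550 × 0.5000
     = 0.02180000 + 0.02750000
     = 0.04930000

Step 2: Apply Bayes' theorem
P(A|D) = P(D|A)P(A) / P(D)
       = 0.02180000 / 0.04930000
       = 0.4422


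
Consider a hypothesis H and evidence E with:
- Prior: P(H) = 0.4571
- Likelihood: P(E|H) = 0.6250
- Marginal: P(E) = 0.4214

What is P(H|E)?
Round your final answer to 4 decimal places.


Using Bayes' theorem:

P(H|E) = P(E|H) × P(H) / P(E)
       = 0.6250 × 0.4571 / 0.4214
       = 0.28568750 / 0.4214
       = 0.6779

The evidence strengthens our belief in H.
Prior: 0.4571 → Posterior: 0.6779


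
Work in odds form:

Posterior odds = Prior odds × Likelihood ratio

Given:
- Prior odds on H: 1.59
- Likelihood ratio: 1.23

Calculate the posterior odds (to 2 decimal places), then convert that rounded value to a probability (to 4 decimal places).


Step 1: Calculate posterior odds
Posterior odds = Prior odds × LR
               = 1.59 × 1.23
               = 1.96

Step 2: Convert to probability
P(H|E) = Posterior odds / (1 + Posterior odds)
       = 1.96 / (1 + 1.96)
       = 1.96 / 2.96
       = 0.6622

The evidence increased P(H) from 0.6139 to 0.6622.


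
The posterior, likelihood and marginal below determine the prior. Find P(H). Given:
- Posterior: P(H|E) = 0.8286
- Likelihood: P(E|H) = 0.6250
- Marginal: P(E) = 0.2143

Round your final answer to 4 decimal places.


From Bayes' theorem: P(H|E) = P(E|H) × P(H) / P(E)

Rearranging for P(H):
P(H) = P(H|E) × P(E) / P(E|H)
     = 0.8286 × 0.2143 / 0.6250
     = 0.17756898 / 0.6250
     = 0.2841


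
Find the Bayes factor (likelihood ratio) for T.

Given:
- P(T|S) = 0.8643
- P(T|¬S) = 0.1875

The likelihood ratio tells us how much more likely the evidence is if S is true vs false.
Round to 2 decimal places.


Likelihood Ratio (LR) = P(T|S) / P(T|¬S)

LR = 0.8643 / 0.1875
   = 4.61

The evidence is 4.61 times more likely if S is true than if S is false.
Since LR > 1, the evidence supports S over ¬S.


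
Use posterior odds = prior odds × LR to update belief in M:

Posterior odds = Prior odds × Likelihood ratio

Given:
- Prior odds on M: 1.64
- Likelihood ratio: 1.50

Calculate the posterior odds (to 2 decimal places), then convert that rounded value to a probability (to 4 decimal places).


Step 1: Calculate posterior odds
Posterior odds = Prior odds × LR
               = 1.64 × 1.50
               = 2.46

Step 2: Convert to probability
P(M|E) = Posterior odds / (1 + Posterior odds)
       = 2.46 / (1 + 2.46)
       = 2.46 / 3.46
       = 0.7110

The evidence increased P(M) from 0.6212 to 0.7110.


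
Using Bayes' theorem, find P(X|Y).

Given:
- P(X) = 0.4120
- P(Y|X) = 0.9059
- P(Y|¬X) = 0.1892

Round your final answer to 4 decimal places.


Bayes' theorem: P(X|Y) = P(Y|X) × P(X) / P(Y)

Step 1: Calculate P(Y) using law of total probability
P(Y) = P(Y|X)P(X) + P(Y|¬X)P(¬X)
     = 0.9059 × 0.4120 + 0.1892 × 0.5880
     = 0.37323080 + 0.11124960
     = 0.48448040

Step 2: Apply Bayes' theorem
P(X|Y) = P(Y|X) × P(X) / P(Y)
       = 0.37323080 / 0.48448040
       = 0.7704


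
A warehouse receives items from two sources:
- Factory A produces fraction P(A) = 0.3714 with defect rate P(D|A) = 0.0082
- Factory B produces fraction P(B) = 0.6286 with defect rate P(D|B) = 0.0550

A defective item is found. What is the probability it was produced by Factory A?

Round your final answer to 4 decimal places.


Let A = from Factory A, D = defective

Given:
- P(A) = 0.3714, P(B) = 0.6286
- P(D|A) = 0.0082, P(D|B) = 0.0550

Step 1: Find P(D)
P(D) = P(D|A)P(A) + P(D|B)P(B)
     = 0.0082 × 0.3714 + 0.0550 × 0.6286
     = 0.00304548 + 0.03457300
     = 0.03761848

Step 2: Apply Bayes' theorem
P(A|D) = P(D|A)P(A) / P(D)
       = 0.00304548 / 0.03761848
       = 0.0810


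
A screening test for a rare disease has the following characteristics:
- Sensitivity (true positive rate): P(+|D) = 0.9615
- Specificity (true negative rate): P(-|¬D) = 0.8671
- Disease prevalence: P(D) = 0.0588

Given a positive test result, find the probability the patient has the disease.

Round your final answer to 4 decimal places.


Let D = has disease, + = positive test

Given:
- P(D) = 0.0588 (prevalence)
- P(+|D) = 0.9615 (sensitivity)
- P(-|¬D) = 0.8671 (specificity)
- P(+|¬D) = 0.1329 (false positive rate = 1 - specificity)

Step 1: Find P(+)
P(+) = P(+|D)P(D) + P(+|¬D)P(¬D)
     = 0.9615 × 0.0588 + 0.1329 × 0.9412
     = 0.05653620 + 0.12508548
     = 0.18162168

Step 2: Apply Bayes' theorem for P(D|+)
P(D|+) = P(+|D)P(D) / P(+)
       = 0.05653620 / 0.18162168
       = 0.3113


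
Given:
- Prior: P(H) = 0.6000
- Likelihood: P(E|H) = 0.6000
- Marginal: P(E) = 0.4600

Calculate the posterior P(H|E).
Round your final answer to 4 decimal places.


Using Bayes' theorem:

P(H|E) = P(E|H) × P(H) / P(E)
       = 0.6000 × 0.6000 / 0.4600
       = 0.36000000 / 0.4600
       = 0.7826

The evidence strengthens our belief in H.
Prior: 0.6000 → Posterior: 0.7826


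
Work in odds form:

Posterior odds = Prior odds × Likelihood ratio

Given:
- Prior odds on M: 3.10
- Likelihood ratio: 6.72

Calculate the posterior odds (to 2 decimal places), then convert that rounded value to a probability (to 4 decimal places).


Step 1: Calculate posterior odds
Posterior odds = Prior odds × LR
               = 3.10 × 6.72
               = 20.83

Step 2: Convert to probability
P(M|E) = Posterior odds / (1 + Posterior odds)
       = 20.83 / (1 + 20.83)
       = 20.83 / 21.83
       = 0.9542

The evidence increased P(M) from 0.7561 to 0.9542.


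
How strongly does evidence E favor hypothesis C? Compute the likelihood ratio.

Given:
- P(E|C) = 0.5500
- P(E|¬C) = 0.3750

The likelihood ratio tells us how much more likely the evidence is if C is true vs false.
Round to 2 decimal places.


Likelihood Ratio (LR) = P(E|C) / P(E|¬C)

LR = 0.5500 / 0.3750
   = 1.47

The evidence is 1.47 times more likely if C is true than if C is false.
LR > 1, so observing E raises the odds in favor of C.


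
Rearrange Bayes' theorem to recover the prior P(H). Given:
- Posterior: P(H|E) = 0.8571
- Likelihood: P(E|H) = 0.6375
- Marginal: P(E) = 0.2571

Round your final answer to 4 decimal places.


From Bayes' theorem: P(H|E) = P(E|H) × P(H) / P(E)

Rearranging for P(H):
P(H) = P(H|E) × P(E) / P(E|H)
     = 0.8571 × 0.2571 / 0.6375
     = 0.22036041 / 0.6375
     = 0.3457


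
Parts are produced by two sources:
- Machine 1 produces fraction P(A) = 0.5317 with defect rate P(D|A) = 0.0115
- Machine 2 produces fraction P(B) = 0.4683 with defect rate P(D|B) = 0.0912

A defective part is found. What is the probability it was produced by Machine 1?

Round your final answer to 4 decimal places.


Let A = from Machine 1, D = defective

Given:
- P(A) = 0.5317, P(B) = 0.4683
- P(D|A) = 0.0115, P(D|B) = 0.0912

Step 1: Find P(D)
P(D) = P(D|A)P(A) + P(D|B)P(B)
     = 0.0115 × 0.5317 + 0.0912 × 0.4683
     = 0.00611455 + 0.04270896
     = 0.04882351

Step 2: Apply Bayes' theorem
P(A|D) = P(D|A)P(A) / P(D)
       = 0.00611455 / 0.04882351
       = 0.1252


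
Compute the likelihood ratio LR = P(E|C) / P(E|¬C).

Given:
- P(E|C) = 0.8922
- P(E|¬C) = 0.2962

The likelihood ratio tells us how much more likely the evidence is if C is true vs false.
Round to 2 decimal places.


Likelihood Ratio (LR) = P(E|C) / P(E|¬C)

LR = 0.8922 / 0.2962
   = 3.01

The evidence is 3.01 times more likely if C is true than if C is false.
Since LR > 1, the evidence supports C over ¬C.


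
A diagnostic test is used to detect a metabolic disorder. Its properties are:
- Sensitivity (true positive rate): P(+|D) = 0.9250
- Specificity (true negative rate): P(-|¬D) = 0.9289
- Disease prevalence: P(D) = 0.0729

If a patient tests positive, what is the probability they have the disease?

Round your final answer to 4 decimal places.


Let D = has disease, + = positive test

Given:
- P(D) = 0.0729 (prevalence)
- P(+|D) = 0.9250 (sensitivity)
- P(-|¬D) = 0.9289 (specificity)
- P(+|¬D) = 0.0711 (false positive rate = 1 - specificity)

Step 1: Find P(+)
P(+) = P(+|D)P(D) + P(+|¬D)P(¬D)
     = 0.9250 × 0.0729 + 0.0711 × 0.9271
     = 0.06743250 + 0.06591681
     = 0.13334931

Step 2: Apply Bayes' theorem for P(D|+)
P(D|+) = P(+|D)P(D) / P(+)
       = 0.06743250 / 0.13334931
       = 0.5057


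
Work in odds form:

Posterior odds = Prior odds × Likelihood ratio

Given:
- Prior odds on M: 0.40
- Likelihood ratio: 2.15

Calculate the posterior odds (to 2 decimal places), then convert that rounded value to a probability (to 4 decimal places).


Step 1: Calculate posterior odds
Posterior odds = Prior odds × LR
               = 0.40 × 2.15
               = 0.86

Step 2: Convert to probability
P(M|E) = Posterior odds / (1 + Posterior odds)
       = 0.86 / (1 + 0.86)
       = 0.86 / 1.86
       = 0.4624

The evidence increased P(M) from 0.2857 to 0.4624.


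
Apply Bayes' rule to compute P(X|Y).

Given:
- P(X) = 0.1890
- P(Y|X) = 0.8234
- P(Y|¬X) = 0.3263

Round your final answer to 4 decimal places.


Bayes' theorem: P(X|Y) = P(Y|X) × P(X) / P(Y)

Step 1: Calculate P(Y) using law of total probability
P(Y) = P(Y|X)P(X) + P(Y|¬X)P(¬X)
     = 0.8234 × 0.1890 + 0.3263 × 0.8110
     = 0.15562260 + 0.26462930
     = 0.42025190

Step 2: Apply Bayes' theorem
P(X|Y) = P(Y|X) × P(X) / P(Y)
       = 0.15562260 / 0.42025190
       = 0.3703


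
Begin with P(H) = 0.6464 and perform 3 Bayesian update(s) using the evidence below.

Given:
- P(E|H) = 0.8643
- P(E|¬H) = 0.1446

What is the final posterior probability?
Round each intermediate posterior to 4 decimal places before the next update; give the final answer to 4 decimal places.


Sequential Bayesian updating:

Initial prior: P(H) = 0.6464

Update 1:
  P(E) = 0.8643 × 0.6464 + 0.1446 × 0.3536 = 0.55868352 + 0.05113056 = 0.60981408
  P(H|E) = 0.55868352 / 0.60981408 = 0.9162

Update 2:
  P(E) = 0.8643 × 0.9162 + 0.1446 × 0.0838 = 0.79187166 + 0.01211748 = 0.80398914
  P(H|E) = 0.79187166 / 0.80398914 = 0.9849

Update 3:
  P(E) = 0.8643 × 0.9849 + 0.1446 × 0.0151 = 0.85124907 + 0.00218346 = 0.85343253
  P(H|E) = 0.85124907 / 0.85343253 = 0.9974

Final posterior: 0.9974


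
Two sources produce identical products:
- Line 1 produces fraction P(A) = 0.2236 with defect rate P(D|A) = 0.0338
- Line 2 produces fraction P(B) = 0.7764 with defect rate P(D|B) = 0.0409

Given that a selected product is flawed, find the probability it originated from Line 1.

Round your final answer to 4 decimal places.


Let A = from Line 1, D = flawed

Given:
- P(A) = 0.2236, P(B) = 0.7764
- P(D|A) = 0.0338, P(D|B) = 0.0409

Step 1: Find P(D)
P(D) = P(D|A)P(A) + P(D|B)P(B)
     = 0.0338 × 0.2236 + 0.0409 × 0.7764
     = 0.00755768 + 0.03175476
     = 0.03931244

Step 2: Apply Bayes' theorem
P(A|D) = P(D|A)P(A) / P(D)
       = 0.00755768 / 0.03931244
       = 0.1922


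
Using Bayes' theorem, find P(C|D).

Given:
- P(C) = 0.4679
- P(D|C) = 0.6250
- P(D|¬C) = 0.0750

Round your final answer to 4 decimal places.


Bayes' theorem: P(C|D) = P(D|C) × P(C) / P(D)

Step 1: Calculate P(D) using law of total probability
P(D) = P(D|C)P(C) + P(D|¬C)P(¬C)
     = 0.6250 × 0.4679 + 0.0750 × 0.5321
     = 0.29243750 + 0.03990750
     = 0.33234500

Step 2: Apply Bayes' theorem
P(C|D) = P(D|C) × P(C) / P(D)
       = 0.29243750 / 0.33234500
       = 0.8799


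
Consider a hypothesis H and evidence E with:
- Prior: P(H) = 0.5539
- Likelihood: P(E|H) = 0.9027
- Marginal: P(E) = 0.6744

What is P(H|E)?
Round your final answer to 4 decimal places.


Using Bayes' theorem:

P(H|E) = P(E|H) × P(H) / P(E)
       = 0.9027 × 0.5539 / 0.6744
       = 0.50000553 / 0.6744
       = 0.7414

The evidence strengthens our belief in H.
Prior: 0.5539 → Posterior: 0.7414


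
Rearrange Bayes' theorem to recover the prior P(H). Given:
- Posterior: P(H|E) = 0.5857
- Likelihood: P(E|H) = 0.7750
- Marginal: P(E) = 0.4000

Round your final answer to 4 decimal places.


From Bayes' theorem: P(H|E) = P(E|H) × P(H) / P(E)

Rearranging for P(H):
P(H) = P(H|E) × P(E) / P(E|H)
     = 0.5857 × 0.4000 / 0.7750
     = 0.23428000 / 0.7750
     = 0.3023


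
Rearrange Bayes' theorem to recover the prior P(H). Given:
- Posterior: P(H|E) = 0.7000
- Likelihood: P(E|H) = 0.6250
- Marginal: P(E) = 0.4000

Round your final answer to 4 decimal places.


From Bayes' theorem: P(H|E) = P(E|H) × P(H) / P(E)

Rearranging for P(H):
P(H) = P(H|E) × P(E) / P(E|H)
     = 0.7000 × 0.4000 / 0.6250
     = 0.28000000 / 0.6250
     = 0.4480


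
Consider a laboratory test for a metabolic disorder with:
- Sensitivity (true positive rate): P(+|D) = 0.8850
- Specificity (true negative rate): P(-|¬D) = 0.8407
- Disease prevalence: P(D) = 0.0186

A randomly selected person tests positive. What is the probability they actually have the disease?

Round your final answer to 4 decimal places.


Let D = has disease, + = positive test

Given:
- P(D) = 0.0186 (prevalence)
- P(+|D) = 0.8850 (sensitivity)
- P(-|¬D) = 0.8407 (specificity)
- P(+|¬D) = 0.1593 (false positive rate = 1 - specificity)

Step 1: Find P(+)
P(+) = P(+|D)P(D) + P(+|¬D)P(¬D)
     = 0.8850 × 0.0186 + 0.1593 × 0.9814
     = 0.01646100 + 0.15633702
     = 0.17279802

Step 2: Apply Bayes' theorem for P(D|+)
P(D|+) = P(+|D)P(D) / P(+)
       = 0.01646100 / 0.17279802
       = 0.0953


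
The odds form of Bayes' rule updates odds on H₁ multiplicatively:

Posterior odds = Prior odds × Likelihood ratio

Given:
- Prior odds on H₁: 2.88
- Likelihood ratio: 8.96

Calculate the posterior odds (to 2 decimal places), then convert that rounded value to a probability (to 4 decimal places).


Step 1: Calculate posterior odds
Posterior odds = Prior odds × LR
               = 2.88 × 8.96
               = 25.80

Step 2: Convert to probability
P(H₁|E) = Posterior odds / (1 + Posterior odds)
       = 25.80 / (1 + 25.80)
       = 25.80 / 26.80
       = 0.9627

The evidence increased P(H₁) from 0.7423 to 0.9627.


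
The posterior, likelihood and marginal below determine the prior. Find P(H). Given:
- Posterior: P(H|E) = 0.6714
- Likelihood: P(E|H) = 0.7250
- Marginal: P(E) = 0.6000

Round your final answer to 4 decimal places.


From Bayes' theorem: P(H|E) = P(E|H) × P(H) / P(E)

Rearranging for P(H):
P(H) = P(H|E) × P(E) / P(E|H)
     = 0.6714 × 0.6000 / 0.7250
     = 0.40284000 / 0.7250
     = 0.5556


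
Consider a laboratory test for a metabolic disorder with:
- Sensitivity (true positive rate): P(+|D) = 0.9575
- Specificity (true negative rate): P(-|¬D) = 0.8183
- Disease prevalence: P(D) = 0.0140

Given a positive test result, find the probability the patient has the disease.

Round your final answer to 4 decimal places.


Let D = has disease, + = positive test

Given:
- P(D) = 0.0140 (prevalence)
- P(+|D) = 0.9575 (sensitivity)
- P(-|¬D) = 0.8183 (specificity)
- P(+|¬D) = 0.1817 (false positive rate = 1 - specificity)

Step 1: Find P(+)
P(+) = P(+|D)P(D) + P(+|¬D)P(¬D)
     = 0.9575 × 0.0140 + 0.1817 × 0.9860
     = 0.01340500 + 0.17915620
     = 0.19256120

Step 2: Apply Bayes' theorem for P(D|+)
P(D|+) = P(+|D)P(D) / P(+)
       = 0.01340500 / 0.19256120
       = 0.0696


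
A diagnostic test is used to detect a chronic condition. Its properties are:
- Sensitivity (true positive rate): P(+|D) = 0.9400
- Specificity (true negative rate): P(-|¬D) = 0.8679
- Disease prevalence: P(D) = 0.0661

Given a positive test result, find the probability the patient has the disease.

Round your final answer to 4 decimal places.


Let D = has disease, + = positive test

Given:
- P(D) = 0.0661 (prevalence)
- P(+|D) = 0.9400 (sensitivity)
- P(-|¬D) = 0.8679 (specificity)
- P(+|¬D) = 0.1321 (false positive rate = 1 - specificity)

Step 1: Find P(+)
P(+) = P(+|D)P(D) + P(+|¬D)P(¬D)
     = 0.9400 × 0.0661 + 0.1321 × 0.9339
     = 0.06213400 + 0.12336819
     = 0.18550219

Step 2: Apply Bayes' theorem for P(D|+)
P(D|+) = P(+|D)P(D) / P(+)
       = 0.06213400 / 0.18550219
       = 0.3350


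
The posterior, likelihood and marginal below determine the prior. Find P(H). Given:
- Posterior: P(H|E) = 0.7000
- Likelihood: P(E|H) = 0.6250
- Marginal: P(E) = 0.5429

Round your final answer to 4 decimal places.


From Bayes' theorem: P(H|E) = P(E|H) × P(H) / P(E)

Rearranging for P(H):
P(H) = P(H|E) × P(E) / P(E|H)
     = 0.7000 × 0.5429 / 0.6250
     = 0.38003000 / 0.6250
     = 0.6080


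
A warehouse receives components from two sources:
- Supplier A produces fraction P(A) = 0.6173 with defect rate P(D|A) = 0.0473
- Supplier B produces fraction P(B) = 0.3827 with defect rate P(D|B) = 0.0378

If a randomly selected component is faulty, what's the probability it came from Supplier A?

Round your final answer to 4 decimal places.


Let A = from Supplier A, D = faulty

Given:
- P(A) = 0.6173, P(B) = 0.3827
- P(D|A) = 0.0473, P(D|B) = 0.0378

Step 1: Find P(D)
P(D) = P(D|A)P(A) + P(D|B)P(B)
     = 0.0473 × 0.6173 + 0.0378 × 0.3827
     = 0.02919829 + 0.01446606
     = 0.04366435

Step 2: Apply Bayes' theorem
P(A|D) = P(D|A)P(A) / P(D)
       = 0.02919829 / 0.04366435
       = 0.6687


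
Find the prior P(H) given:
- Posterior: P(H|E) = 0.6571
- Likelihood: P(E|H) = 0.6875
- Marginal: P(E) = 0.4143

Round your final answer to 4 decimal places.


From Bayes' theorem: P(H|E) = P(E|H) × P(H) / P(E)

Rearranging for P(H):
P(H) = P(H|E) × P(E) / P(E|H)
     = 0.6571 × 0.4143 / 0.6875
     = 0.27223653 / 0.6875
     = 0.3960


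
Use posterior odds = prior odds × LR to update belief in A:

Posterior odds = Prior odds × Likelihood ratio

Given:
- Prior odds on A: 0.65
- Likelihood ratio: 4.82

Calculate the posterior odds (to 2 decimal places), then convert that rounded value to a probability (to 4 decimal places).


Step 1: Calculate posterior odds
Posterior odds = Prior odds × LR
               = 0.65 × 4.82
               = 3.13

Step 2: Convert to probability
P(A|E) = Posterior odds / (1 + Posterior odds)
       = 3.13 / (1 + 3.13)
       = 3.13 / 4.13
       = 0.7579

The evidence increased P(A) from 0.3939 to 0.7579.


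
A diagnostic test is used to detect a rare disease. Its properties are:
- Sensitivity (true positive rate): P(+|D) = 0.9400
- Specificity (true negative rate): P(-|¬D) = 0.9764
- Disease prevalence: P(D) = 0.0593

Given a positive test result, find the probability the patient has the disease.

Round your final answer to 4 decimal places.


Let D = has disease, + = positive test

Given:
- P(D) = 0.0593 (prevalence)
- P(+|D) = 0.9400 (sensitivity)
- P(-|¬D) = 0.9764 (specificity)
- P(+|¬D) = 0.0236 (false positive rate = 1 - specificity)

Step 1: Find P(+)
P(+) = P(+|D)P(D) + P(+|¬D)P(¬D)
     = 0.9400 × 0.0593 + 0.0236 × 0.9407
     = 0.05574200 + 0.02220052
     = 0.07794252

Step 2: Apply Bayes' theorem for P(D|+)
P(D|+) = P(+|D)P(D) / P(+)
       = 0.05574200 / 0.07794252
       = 0.7152


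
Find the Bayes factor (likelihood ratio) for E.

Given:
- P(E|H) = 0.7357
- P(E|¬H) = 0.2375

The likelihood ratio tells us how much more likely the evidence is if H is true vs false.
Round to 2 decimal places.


Likelihood Ratio (LR) = P(E|H) / P(E|¬H)

LR = 0.7357 / 0.2375
   = 3.10

The evidence is 3.10 times more likely if H is true than if H is false.
Because LR exceeds 1, E is evidence for H.


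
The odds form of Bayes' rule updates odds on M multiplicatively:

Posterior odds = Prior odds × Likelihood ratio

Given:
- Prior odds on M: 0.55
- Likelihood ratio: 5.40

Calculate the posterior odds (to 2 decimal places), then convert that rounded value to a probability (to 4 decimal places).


Step 1: Calculate posterior odds
Posterior odds = Prior odds × LR
               = 0.55 × 5.40
               = 2.97

Step 2: Convert to probability
P(M|E) = Posterior odds / (1 + Posterior odds)
       = 2.97 / (1 + 2.97)
       = 2.97 / 3.97
       = 0.7481

The evidence increased P(M) from 0.3548 to 0.7481.


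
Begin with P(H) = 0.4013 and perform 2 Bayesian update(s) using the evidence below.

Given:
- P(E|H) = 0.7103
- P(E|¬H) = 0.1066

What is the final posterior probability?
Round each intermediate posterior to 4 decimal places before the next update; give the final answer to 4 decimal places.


Sequential Bayesian updating:

Initial prior: P(H) = 0.4013

Update 1:
  P(E) = 0.7103 × 0.4013 + 0.1066 × 0.5987 = 0.28504339 + 0.06382142 = 0.34886481
  P(H|E) = 0.28504339 / 0.34886481 = 0.8171

Update 2:
  P(E) = 0.7103 × 0.8171 + 0.1066 × 0.1829 = 0.58038613 + 0.01949714 = 0.59988327
  P(H|E) = 0.58038613 / 0.59988327 = 0.9675

Final posterior: 0.9675


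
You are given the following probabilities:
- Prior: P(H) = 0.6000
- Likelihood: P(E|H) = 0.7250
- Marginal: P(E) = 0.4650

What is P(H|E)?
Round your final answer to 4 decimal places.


Using Bayes' theorem:

P(H|E) = P(E|H) × P(H) / P(E)
       = 0.7250 × 0.6000 / 0.4650
       = 0.43500000 / 0.4650
       = 0.9355

The evidence strengthens our belief in H.
Prior: 0.6000 → Posterior: 0.9355


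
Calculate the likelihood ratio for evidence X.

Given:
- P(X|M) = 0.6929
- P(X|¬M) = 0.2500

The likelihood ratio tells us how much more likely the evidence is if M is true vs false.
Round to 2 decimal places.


Likelihood Ratio (LR) = P(X|M) / P(X|¬M)

LR = 0.6929 / 0.2500
   = 2.77

The evidence is 2.77 times more likely if M is true than if M is false.
Since LR > 1, the evidence supports M over ¬M.


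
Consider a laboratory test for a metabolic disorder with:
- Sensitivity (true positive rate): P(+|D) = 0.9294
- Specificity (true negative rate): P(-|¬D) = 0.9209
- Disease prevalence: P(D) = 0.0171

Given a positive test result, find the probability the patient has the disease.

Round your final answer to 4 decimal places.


Let D = has disease, + = positive test

Given:
- P(D) = 0.0171 (prevalence)
- P(+|D) = 0.9294 (sensitivity)
- P(-|¬D) = 0.9209 (specificity)
- P(+|¬D) = 0.0791 (false positive rate = 1 - specificity)

Step 1: Find P(+)
P(+) = P(+|D)P(D) + P(+|¬D)P(¬D)
     = 0.9294 × 0.0171 + 0.0791 × 0.9829
     = 0.01589274 + 0.07774739
     = 0.09364013

Step 2: Apply Bayes' theorem for P(D|+)
P(D|+) = P(+|D)P(D) / P(+)
       = 0.01589274 / 0.09364013
       = 0.1697


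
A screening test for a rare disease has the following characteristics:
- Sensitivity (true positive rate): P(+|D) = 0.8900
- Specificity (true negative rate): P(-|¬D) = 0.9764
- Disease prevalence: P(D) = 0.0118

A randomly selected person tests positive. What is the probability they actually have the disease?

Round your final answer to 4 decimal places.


Let D = has disease, + = positive test

Given:
- P(D) = 0.0118 (prevalence)
- P(+|D) = 0.8900 (sensitivity)
- P(-|¬D) = 0.9764 (specificity)
- P(+|¬D) = 0.0236 (false positive rate = 1 - specificity)

Step 1: Find P(+)
P(+) = P(+|D)P(D) + P(+|¬D)P(¬D)
     = 0.8900 × 0.0118 + 0.0236 × 0.9882
     = 0.01050200 + 0.02332152
     = 0.03382352

Step 2: Apply Bayes' theorem for P(D|+)
P(D|+) = P(+|D)P(D) / P(+)
       = 0.01050200 / 0.03382352
       = 0.3105


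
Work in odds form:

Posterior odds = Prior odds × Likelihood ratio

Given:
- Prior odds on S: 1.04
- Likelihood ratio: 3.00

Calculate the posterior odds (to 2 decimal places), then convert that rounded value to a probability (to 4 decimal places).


Step 1: Calculate posterior odds
Posterior odds = Prior odds × LR
               = 1.04 × 3.00
               = 3.12

Step 2: Convert to probability
P(S|E) = Posterior odds / (1 + Posterior odds)
       = 3.12 / (1 + 3.12)
       = 3.12 / 4.12
       = 0.7573

The evidence increased P(S) from 0.5098 to 0.7573.


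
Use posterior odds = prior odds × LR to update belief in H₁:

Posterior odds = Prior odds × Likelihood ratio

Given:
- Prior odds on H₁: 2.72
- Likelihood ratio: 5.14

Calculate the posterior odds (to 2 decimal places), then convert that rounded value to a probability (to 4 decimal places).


Step 1: Calculate posterior odds
Posterior odds = Prior odds × LR
               = 2.72 × 5.14
               = 13.98

Step 2: Convert to probability
P(H₁|E) = Posterior odds / (1 + Posterior odds)
       = 13.98 / (1 + 13.98)
       = 13.98 / 14.98
       = 0.9332

The evidence increased P(H₁) from 0.7312 to 0.9332.


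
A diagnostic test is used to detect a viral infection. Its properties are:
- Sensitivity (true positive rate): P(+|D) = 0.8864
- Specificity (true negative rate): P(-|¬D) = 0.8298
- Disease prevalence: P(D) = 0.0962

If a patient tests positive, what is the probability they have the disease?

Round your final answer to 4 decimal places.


Let D = has disease, + = positive test

Given:
- P(D) = 0.0962 (prevalence)
- P(+|D) = 0.8864 (sensitivity)
- P(-|¬D) = 0.8298 (specificity)
- P(+|¬D) = 0.1702 (false positive rate = 1 - specificity)

Step 1: Find P(+)
P(+) = P(+|D)P(D) + P(+|¬D)P(¬D)
     = 0.8864 × 0.0962 + 0.1702 × 0.9038
     = 0.08527168 + 0.15382676
     = 0.23909844

Step 2: Apply Bayes' theorem for P(D|+)
P(D|+) = P(+|D)P(D) / P(+)
       = 0.08527168 / 0.23909844
       = 0.3566


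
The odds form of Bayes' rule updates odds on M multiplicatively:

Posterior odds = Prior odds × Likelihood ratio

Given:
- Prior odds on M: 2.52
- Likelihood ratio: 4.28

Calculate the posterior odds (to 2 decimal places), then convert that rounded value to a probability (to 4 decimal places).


Step 1: Calculate posterior odds
Posterior odds = Prior odds × LR
               = 2.52 × 4.28
               = 10.79

Step 2: Convert to probability
P(M|E) = Posterior odds / (1 + Posterior odds)
       = 10.79 / (1 + 10.79)
       = 10.79 / 11.79
       = 0.9152

The evidence increased P(M) from 0.7159 to 0.9152.


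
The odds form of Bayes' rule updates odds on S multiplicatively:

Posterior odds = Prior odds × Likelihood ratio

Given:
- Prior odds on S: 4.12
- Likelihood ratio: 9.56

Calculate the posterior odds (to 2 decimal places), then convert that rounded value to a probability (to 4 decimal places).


Step 1: Calculate posterior odds
Posterior odds = Prior odds × LR
               = 4.12 × 9.56
               = 39.39

Step 2: Convert to probability
P(S|E) = Posterior odds / (1 + Posterior odds)
       = 39.39 / (1 + 39.39)
       = 39.39 / 40.39
       = 0.9752

The evidence increased P(S) from 0.8047 to 0.9752.


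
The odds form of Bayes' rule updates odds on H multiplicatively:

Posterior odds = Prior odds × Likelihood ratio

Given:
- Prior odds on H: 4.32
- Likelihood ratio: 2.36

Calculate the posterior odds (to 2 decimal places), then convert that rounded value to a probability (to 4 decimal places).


Step 1: Calculate posterior odds
Posterior odds = Prior odds × LR
               = 4.32 × 2.36
               = 10.20

Step 2: Convert to probability
P(H|E) = Posterior odds / (1 + Posterior odds)
       = 10.20 / (1 + 10.20)
       = 10.20 / 11.20
       = 0.9107

The evidence increased P(H) from 0.8120 to 0.9107.


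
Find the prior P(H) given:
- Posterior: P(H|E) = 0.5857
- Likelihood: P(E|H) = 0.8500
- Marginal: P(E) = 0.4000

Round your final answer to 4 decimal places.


From Bayes' theorem: P(H|E) = P(E|H) × P(H) / P(E)

Rearranging for P(H):
P(H) = P(H|E) × P(E) / P(E|H)
     = 0.5857 × 0.4000 / 0.8500
     = 0.23428000 / 0.8500
     = 0.2756


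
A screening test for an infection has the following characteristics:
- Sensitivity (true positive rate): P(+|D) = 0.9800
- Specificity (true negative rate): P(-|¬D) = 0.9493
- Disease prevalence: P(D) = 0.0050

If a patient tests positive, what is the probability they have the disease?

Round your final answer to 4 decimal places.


Let D = has disease, + = positive test

Given:
- P(D) = 0.0050 (prevalence)
- P(+|D) = 0.9800 (sensitivity)
- P(-|¬D) = 0.9493 (specificity)
- P(+|¬D) = 0.0507 (false positive rate = 1 - specificity)

Step 1: Find P(+)
P(+) = P(+|D)P(D) + P(+|¬D)P(¬D)
     = 0.9800 × 0.0050 + 0.0507 × 0.9950
     = 0.00490000 + 0.05044650
     = 0.05534650

Step 2: Apply Bayes' theorem for P(D|+)
P(D|+) = P(+|D)P(D) / P(+)
       = 0.00490000 / 0.05534650
       = 0.0885


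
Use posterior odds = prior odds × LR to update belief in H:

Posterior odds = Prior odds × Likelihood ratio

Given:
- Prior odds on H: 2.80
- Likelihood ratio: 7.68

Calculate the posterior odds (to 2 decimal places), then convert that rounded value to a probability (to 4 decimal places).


Step 1: Calculate posterior odds
Posterior odds = Prior odds × LR
               = 2.80 × 7.68
               = 21.50

Step 2: Convert to probability
P(H|E) = Posterior odds / (1 + Posterior odds)
       = 21.50 / (1 + 21.50)
       = 21.50 / 22.50
       = 0.9556

The evidence increased P(H) from 0.7368 to 0.9556.


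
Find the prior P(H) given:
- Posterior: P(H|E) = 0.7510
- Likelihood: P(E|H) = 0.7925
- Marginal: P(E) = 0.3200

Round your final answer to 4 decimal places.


From Bayes' theorem: P(H|E) = P(E|H) × P(H) / P(E)

Rearranging for P(H):
P(H) = P(H|E) × P(E) / P(E|H)
     = 0.7510 × 0.3200 / 0.7925
     = 0.24032000 / 0.7925
     = 0.3032
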